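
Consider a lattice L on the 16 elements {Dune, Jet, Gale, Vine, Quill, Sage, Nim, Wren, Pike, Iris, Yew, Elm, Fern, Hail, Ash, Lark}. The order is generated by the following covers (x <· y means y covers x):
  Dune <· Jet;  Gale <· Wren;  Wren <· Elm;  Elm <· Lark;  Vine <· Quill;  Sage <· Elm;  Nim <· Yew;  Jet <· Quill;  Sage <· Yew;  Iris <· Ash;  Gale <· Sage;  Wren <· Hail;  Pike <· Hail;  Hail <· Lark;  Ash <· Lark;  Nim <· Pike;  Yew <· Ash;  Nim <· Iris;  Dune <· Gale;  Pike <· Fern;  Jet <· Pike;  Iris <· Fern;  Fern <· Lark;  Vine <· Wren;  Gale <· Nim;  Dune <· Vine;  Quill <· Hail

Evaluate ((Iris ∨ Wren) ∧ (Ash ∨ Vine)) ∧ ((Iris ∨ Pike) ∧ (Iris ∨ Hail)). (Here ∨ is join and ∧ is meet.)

Fern

Iris ∨ Wren = Lark
Ash ∨ Vine = Lark
Lark ∧ Lark = Lark
Iris ∨ Pike = Fern
Iris ∨ Hail = Lark
Fern ∧ Lark = Fern
Lark ∧ Fern = Fern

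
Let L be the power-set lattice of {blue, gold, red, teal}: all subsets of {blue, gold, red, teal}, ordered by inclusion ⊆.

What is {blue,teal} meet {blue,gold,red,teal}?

{blue,teal}

Under ⊆, meet is intersection: {blue,teal} ∩ {blue,gold,red,teal} = {blue,teal}.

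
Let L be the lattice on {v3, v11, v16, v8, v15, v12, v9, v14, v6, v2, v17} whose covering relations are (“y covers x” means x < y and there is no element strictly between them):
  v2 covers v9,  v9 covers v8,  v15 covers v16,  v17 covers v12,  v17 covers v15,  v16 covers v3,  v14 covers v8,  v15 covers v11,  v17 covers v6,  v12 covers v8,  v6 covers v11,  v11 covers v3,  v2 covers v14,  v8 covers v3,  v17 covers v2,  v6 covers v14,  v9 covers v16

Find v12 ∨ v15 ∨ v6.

Common upper bounds of {v12, v15, v6}: v17.
The least among these is v17.

v17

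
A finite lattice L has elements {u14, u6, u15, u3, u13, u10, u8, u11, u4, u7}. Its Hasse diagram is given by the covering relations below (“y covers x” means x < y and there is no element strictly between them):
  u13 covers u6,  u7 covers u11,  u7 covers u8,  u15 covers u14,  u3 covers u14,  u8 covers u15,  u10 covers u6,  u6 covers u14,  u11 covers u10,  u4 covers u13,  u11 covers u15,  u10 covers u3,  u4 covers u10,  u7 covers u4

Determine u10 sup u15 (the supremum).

u11

Common upper bounds of {u10, u15}: u11, u7.
The least among these is u11.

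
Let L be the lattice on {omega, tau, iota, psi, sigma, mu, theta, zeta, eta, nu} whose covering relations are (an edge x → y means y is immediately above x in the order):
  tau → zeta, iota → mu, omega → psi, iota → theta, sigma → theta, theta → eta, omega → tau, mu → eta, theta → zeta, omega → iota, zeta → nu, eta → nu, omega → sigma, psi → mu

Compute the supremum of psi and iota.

Common upper bounds of {psi, iota}: eta, mu, nu.
The least among these is mu.

mu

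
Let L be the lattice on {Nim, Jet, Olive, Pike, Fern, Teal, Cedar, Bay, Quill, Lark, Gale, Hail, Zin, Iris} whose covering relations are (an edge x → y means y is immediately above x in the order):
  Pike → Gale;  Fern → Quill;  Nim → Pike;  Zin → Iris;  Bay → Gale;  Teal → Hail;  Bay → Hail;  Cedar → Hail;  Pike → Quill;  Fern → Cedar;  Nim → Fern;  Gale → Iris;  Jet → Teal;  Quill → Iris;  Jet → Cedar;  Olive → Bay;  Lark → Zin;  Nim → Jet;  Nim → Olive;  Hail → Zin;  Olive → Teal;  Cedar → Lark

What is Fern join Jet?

Common upper bounds of {Fern, Jet}: Cedar, Hail, Iris, Lark, Zin.
The least among these is Cedar.

Cedar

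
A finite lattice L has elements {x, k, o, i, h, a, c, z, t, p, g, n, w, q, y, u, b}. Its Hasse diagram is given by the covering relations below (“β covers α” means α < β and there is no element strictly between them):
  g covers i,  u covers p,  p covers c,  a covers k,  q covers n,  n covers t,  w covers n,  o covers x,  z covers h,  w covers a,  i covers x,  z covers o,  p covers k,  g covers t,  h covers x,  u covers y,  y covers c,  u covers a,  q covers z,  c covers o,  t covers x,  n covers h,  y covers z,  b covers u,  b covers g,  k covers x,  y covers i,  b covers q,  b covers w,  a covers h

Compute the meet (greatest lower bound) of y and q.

Common lower bounds of {y, q}: h, o, x, z.
The greatest among these is z.

z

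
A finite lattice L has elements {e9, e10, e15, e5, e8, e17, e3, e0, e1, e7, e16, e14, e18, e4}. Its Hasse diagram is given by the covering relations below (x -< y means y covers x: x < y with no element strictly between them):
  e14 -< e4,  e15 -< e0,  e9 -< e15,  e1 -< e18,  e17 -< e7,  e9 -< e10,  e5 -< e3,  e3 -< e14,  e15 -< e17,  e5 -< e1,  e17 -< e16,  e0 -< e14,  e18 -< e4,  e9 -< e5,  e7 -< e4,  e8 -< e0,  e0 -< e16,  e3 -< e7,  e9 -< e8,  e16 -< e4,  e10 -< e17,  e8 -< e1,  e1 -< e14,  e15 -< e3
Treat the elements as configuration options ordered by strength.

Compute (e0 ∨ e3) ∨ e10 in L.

e4

e0 ∨ e3 = e14
e14 ∨ e10 = e4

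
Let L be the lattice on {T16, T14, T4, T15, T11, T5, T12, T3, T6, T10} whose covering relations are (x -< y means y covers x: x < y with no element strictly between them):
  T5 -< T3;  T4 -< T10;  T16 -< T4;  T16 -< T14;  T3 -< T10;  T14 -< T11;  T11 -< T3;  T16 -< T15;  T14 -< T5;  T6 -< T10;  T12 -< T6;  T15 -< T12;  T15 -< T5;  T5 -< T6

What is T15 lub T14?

Common upper bounds of {T15, T14}: T10, T3, T5, T6.
The least among these is T5.

T5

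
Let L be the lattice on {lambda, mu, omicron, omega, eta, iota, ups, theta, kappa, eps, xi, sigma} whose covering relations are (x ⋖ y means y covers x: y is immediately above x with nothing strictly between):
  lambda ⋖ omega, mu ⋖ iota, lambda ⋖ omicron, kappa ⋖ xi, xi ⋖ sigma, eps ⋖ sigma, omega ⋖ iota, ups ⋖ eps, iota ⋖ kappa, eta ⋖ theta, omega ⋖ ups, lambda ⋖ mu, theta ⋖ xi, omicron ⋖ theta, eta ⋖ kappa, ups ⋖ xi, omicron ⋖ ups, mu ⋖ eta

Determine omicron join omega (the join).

ups

Common upper bounds of {omicron, omega}: eps, sigma, ups, xi.
The least among these is ups.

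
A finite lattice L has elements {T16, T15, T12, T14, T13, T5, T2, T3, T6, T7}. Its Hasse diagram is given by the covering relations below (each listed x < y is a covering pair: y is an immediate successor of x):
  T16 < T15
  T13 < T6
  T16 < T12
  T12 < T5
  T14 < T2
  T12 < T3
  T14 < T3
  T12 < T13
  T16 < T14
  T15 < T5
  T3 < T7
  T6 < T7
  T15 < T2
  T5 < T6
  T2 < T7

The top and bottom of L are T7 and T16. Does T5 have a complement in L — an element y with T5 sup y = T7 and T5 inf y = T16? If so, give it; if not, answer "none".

Need y with T5 ∨ y = T7 and T5 ∧ y = T16.
Checking each element gives: T14.

T14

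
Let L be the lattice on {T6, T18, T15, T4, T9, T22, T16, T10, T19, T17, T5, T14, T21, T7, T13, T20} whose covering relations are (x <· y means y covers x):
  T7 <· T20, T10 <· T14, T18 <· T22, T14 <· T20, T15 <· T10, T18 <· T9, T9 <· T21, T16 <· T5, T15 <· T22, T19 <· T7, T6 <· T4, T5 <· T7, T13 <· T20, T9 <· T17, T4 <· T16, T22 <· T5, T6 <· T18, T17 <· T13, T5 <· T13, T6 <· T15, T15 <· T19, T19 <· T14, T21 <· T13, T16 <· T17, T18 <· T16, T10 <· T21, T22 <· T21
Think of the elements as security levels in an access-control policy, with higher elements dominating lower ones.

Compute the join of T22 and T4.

T5

Common upper bounds of {T22, T4}: T13, T20, T5, T7.
The least among these is T5.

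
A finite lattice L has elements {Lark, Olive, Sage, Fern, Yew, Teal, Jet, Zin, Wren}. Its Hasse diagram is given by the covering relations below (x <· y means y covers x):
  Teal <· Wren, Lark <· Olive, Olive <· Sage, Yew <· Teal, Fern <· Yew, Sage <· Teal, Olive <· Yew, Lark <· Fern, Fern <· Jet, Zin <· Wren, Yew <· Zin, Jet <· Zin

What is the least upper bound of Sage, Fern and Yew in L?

Teal

Common upper bounds of {Sage, Fern, Yew}: Teal, Wren.
The least among these is Teal.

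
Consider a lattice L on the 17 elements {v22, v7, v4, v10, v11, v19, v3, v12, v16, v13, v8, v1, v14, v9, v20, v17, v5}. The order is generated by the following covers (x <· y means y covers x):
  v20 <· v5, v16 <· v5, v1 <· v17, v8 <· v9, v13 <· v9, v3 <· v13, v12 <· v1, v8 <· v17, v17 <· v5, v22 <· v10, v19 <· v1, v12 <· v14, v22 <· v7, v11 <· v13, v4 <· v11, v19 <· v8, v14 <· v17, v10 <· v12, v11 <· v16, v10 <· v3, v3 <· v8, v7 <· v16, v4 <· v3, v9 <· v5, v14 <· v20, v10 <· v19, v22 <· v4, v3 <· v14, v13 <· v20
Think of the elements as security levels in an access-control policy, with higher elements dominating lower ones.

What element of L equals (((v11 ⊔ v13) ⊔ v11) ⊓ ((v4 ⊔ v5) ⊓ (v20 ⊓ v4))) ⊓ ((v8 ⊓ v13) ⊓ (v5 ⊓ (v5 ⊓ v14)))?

v4

v11 ∨ v13 = v13
v13 ∨ v11 = v13
v4 ∨ v5 = v5
v20 ∧ v4 = v4
v5 ∧ v4 = v4
v13 ∧ v4 = v4
v8 ∧ v13 = v3
v5 ∧ v14 = v14
v5 ∧ v14 = v14
v3 ∧ v14 = v3
v4 ∧ v3 = v4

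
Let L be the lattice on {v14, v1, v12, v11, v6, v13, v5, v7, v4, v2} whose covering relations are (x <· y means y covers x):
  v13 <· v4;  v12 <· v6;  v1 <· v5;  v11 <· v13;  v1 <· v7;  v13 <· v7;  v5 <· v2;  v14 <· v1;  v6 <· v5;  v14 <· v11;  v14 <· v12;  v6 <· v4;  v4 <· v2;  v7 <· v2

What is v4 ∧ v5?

Common lower bounds of {v4, v5}: v12, v14, v6.
The greatest among these is v6.

v6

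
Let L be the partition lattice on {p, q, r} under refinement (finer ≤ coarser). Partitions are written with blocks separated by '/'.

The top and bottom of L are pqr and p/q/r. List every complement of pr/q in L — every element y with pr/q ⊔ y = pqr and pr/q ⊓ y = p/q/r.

Need y with pr/q ∨ y = pqr and pr/q ∧ y = p/q/r.
Checking each element gives: p/qr, pq/r.

p/qr, pq/r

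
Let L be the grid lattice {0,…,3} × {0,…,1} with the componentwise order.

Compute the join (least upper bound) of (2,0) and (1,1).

In a product of chains, the join is componentwise max, giving (2,1).

(2,1)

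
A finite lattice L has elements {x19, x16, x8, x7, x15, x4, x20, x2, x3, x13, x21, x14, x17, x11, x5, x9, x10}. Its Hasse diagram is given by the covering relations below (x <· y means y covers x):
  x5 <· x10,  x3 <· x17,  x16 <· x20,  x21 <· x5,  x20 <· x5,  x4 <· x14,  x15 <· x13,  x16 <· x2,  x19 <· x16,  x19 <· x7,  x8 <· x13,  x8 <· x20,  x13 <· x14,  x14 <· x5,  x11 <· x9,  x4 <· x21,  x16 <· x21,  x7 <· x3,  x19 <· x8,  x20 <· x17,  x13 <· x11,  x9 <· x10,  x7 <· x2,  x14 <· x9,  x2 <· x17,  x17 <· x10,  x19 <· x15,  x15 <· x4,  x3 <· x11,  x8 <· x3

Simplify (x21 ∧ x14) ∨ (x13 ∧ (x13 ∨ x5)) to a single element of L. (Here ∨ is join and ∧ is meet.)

x21 ∧ x14 = x4
x13 ∨ x5 = x5
x13 ∧ x5 = x13
x4 ∨ x13 = x14

x14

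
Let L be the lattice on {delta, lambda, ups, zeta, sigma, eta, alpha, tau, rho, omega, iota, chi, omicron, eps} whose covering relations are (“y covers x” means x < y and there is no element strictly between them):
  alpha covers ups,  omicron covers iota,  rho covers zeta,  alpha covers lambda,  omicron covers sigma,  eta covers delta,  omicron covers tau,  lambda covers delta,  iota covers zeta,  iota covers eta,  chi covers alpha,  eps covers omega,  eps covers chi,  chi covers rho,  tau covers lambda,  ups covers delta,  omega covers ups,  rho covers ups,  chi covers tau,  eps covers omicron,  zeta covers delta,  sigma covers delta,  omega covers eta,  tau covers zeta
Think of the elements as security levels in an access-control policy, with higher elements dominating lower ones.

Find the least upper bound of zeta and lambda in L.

tau

Common upper bounds of {zeta, lambda}: chi, eps, omicron, tau.
The least among these is tau.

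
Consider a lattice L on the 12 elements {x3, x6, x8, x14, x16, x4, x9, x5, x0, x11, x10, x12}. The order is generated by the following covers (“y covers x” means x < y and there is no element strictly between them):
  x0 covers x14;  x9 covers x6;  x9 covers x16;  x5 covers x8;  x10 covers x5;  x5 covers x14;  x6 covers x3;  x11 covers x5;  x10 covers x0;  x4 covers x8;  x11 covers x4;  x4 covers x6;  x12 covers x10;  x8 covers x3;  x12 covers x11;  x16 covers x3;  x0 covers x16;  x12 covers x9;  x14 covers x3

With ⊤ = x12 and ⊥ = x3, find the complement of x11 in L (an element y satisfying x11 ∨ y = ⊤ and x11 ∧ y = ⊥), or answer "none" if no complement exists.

Need y with x11 ∨ y = x12 and x11 ∧ y = x3.
Checking each element gives: x16.

x16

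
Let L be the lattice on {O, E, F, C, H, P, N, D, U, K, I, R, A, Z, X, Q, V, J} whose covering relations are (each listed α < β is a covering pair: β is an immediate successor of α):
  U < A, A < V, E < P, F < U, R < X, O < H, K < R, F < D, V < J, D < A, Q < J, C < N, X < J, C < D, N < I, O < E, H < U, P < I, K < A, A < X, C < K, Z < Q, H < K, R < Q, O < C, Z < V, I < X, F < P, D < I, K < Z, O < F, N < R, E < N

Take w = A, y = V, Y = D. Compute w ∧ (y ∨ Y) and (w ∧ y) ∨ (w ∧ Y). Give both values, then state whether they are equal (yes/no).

A; A; yes

y ∨ Y = V, so w ∧ (y ∨ Y) = A ∧ V = A.
w ∧ y = A and w ∧ Y = D, so (w ∧ y) ∨ (w ∧ Y) = A ∨ D = A.
Equal: yes.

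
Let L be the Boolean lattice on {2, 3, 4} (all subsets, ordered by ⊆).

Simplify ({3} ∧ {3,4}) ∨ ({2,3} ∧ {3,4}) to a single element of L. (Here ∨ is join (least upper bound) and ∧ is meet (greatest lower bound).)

{3}

{3} ∧ {3,4} = {3}
{2,3} ∧ {3,4} = {3}
{3} ∨ {3} = {3}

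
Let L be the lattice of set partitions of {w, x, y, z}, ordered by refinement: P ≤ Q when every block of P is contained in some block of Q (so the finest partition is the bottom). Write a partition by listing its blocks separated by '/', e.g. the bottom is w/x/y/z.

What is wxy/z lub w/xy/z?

wxy/z

Common upper bounds of {wxy/z, w/xy/z}: wxy/z, wxyz.
The least among these is wxy/z.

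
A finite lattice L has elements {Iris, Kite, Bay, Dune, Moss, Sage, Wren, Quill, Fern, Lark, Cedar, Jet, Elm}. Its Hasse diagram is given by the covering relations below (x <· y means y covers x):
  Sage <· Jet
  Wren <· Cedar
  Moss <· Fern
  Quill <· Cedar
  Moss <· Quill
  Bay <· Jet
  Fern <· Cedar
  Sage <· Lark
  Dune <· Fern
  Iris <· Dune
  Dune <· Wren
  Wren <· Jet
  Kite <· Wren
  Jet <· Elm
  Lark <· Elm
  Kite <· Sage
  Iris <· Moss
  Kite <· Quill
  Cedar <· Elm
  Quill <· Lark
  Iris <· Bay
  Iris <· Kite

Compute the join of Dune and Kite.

Wren

Common upper bounds of {Dune, Kite}: Cedar, Elm, Jet, Wren.
The least among these is Wren.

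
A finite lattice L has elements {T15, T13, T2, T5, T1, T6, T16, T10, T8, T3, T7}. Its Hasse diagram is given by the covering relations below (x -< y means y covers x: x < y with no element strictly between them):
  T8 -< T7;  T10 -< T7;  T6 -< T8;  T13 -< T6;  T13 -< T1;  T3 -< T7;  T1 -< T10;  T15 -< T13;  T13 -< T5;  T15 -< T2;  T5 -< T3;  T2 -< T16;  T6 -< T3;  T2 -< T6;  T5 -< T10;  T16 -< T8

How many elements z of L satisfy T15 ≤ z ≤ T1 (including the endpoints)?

The interval [T15, T1] = {T1, T13, T15}, which has 3 elements.

3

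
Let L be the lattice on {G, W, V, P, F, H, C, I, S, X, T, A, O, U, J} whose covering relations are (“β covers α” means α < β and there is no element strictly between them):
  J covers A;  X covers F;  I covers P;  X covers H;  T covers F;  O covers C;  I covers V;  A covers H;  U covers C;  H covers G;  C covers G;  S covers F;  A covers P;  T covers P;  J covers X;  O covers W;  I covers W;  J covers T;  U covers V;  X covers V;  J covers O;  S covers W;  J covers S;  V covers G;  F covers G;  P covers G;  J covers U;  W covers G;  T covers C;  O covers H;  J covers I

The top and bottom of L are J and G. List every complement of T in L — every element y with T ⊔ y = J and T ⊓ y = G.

H, V, W

Need y with T ∨ y = J and T ∧ y = G.
Checking each element gives: H, V, W.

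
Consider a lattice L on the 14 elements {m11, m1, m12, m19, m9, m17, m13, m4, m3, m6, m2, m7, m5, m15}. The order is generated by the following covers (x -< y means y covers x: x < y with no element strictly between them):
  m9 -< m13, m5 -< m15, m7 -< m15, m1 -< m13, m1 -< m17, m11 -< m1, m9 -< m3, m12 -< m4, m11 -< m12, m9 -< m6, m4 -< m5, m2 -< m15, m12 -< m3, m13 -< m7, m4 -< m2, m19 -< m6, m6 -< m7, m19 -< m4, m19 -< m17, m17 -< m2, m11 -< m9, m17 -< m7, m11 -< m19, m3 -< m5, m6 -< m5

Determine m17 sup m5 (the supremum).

Common upper bounds of {m17, m5}: m15.
The least among these is m15.

m15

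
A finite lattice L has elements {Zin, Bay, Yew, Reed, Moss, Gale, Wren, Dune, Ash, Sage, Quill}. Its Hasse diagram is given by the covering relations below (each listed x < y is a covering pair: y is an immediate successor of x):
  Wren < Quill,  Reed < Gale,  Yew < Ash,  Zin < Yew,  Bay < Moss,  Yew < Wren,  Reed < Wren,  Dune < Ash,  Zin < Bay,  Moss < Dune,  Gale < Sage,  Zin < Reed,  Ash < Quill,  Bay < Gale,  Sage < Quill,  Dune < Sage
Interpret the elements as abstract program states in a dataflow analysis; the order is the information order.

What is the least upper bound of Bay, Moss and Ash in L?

Common upper bounds of {Bay, Moss, Ash}: Ash, Quill.
The least among these is Ash.

Ash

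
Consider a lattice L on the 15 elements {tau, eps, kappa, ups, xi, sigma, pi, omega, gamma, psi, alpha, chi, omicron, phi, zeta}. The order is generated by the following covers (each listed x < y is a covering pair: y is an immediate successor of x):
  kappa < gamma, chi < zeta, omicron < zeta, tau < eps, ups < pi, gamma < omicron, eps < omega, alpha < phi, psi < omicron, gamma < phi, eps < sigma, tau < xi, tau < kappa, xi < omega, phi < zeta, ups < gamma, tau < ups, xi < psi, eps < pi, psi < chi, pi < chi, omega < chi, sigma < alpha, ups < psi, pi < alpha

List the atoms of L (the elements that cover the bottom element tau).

eps, kappa, ups, xi

The atoms are exactly the elements that cover tau: eps, kappa, ups, xi.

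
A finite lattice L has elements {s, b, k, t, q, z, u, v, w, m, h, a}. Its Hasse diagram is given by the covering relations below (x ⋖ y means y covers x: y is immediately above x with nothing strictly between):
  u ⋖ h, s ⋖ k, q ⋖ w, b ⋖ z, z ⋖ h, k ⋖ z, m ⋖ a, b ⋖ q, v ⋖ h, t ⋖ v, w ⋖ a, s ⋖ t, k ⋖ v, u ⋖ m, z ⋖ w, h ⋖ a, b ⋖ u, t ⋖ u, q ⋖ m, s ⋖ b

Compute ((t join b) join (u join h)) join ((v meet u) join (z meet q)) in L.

h

t ∨ b = u
u ∨ h = h
u ∨ h = h
v ∧ u = t
z ∧ q = b
t ∨ b = u
h ∨ u = h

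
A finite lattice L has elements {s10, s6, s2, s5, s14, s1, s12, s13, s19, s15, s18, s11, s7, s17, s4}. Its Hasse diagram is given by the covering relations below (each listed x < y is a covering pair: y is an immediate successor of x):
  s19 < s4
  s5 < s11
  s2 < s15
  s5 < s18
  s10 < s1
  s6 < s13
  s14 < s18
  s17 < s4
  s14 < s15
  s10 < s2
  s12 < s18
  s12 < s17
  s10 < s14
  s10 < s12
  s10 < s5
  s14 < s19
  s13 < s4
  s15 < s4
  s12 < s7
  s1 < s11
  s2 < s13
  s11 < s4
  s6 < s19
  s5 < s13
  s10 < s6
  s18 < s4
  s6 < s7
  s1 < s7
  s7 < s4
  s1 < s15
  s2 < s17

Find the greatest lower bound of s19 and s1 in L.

s10

Common lower bounds of {s19, s1}: s10.
The greatest among these is s10.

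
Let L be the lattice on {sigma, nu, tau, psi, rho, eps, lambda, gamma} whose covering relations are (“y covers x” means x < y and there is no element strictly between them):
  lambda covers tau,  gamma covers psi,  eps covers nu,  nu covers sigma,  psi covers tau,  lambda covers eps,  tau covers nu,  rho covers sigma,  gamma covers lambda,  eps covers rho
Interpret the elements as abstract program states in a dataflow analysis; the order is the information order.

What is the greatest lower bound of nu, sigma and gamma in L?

Common lower bounds of {nu, sigma, gamma}: sigma.
The greatest among these is sigma.

sigma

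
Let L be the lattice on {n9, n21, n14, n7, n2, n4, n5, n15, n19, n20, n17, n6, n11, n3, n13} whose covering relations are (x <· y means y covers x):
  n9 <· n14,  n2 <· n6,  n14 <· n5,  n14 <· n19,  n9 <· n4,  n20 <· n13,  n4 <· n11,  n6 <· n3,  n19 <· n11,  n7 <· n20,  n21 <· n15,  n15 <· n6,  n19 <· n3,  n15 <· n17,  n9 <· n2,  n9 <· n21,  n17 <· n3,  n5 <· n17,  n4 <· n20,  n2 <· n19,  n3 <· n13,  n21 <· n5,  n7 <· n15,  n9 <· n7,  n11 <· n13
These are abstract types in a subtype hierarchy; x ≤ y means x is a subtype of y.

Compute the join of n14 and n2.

Common upper bounds of {n14, n2}: n11, n13, n19, n3.
The least among these is n19.

n19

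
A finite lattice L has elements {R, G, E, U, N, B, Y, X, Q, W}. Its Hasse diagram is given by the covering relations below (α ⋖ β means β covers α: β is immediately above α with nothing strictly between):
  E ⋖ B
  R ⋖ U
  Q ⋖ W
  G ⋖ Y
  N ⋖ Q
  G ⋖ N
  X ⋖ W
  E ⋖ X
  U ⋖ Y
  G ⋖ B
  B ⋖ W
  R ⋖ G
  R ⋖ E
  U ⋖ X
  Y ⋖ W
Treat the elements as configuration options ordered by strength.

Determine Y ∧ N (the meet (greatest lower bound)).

Common lower bounds of {Y, N}: G, R.
The greatest among these is G.

G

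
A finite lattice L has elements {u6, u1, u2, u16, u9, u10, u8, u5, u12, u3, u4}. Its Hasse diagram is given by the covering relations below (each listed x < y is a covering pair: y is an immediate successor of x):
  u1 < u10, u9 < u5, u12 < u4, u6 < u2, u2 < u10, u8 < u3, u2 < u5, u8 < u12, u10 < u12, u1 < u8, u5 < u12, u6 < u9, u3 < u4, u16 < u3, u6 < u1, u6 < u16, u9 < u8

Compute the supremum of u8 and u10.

u12

Common upper bounds of {u8, u10}: u12, u4.
The least among these is u12.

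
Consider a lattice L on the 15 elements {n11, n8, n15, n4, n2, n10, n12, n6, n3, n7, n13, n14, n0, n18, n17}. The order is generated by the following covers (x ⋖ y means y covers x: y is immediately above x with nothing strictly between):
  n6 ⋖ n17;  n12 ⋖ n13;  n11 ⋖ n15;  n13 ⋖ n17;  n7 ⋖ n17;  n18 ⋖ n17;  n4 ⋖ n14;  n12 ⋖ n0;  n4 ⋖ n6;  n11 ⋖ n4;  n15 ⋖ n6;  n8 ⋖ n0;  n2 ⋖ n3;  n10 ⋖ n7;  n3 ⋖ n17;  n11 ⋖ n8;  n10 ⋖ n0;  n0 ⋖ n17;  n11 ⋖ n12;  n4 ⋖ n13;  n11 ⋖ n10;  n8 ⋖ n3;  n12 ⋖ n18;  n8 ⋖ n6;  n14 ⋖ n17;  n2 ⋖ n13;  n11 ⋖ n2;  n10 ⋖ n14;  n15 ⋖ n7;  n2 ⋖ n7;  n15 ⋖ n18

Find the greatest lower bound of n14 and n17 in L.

Common lower bounds of {n14, n17}: n10, n11, n14, n4.
The greatest among these is n14.

n14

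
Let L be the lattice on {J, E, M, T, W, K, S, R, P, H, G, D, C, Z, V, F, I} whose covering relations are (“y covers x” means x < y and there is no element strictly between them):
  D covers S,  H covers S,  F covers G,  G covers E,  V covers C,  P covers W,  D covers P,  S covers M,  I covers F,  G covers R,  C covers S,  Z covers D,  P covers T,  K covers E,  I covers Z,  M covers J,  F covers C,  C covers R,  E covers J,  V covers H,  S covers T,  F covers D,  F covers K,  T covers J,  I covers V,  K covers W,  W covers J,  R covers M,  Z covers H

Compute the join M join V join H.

Common upper bounds of {M, V, H}: I, V.
The least among these is V.

V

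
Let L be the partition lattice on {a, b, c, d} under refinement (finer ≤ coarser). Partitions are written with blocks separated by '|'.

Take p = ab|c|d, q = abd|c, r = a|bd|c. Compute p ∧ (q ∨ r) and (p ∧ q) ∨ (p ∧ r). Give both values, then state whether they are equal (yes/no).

q ∨ r = abd|c, so p ∧ (q ∨ r) = ab|c|d ∧ abd|c = ab|c|d.
p ∧ q = ab|c|d and p ∧ r = a|b|c|d, so (p ∧ q) ∨ (p ∧ r) = ab|c|d ∨ a|b|c|d = ab|c|d.
Equal: yes.

ab|c|d; ab|c|d; yes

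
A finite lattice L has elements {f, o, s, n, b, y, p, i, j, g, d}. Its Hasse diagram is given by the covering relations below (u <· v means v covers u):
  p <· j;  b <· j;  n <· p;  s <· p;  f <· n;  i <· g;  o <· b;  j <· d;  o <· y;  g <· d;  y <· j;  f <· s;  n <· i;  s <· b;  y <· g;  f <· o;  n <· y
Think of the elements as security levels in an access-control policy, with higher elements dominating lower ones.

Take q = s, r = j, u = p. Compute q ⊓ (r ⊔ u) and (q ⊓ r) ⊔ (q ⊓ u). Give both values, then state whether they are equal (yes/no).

s; s; yes

r ⊔ u = j, so q ⊓ (r ⊔ u) = s ⊓ j = s.
q ⊓ r = s and q ⊓ u = s, so (q ⊓ r) ⊔ (q ⊓ u) = s ⊔ s = s.
Equal: yes.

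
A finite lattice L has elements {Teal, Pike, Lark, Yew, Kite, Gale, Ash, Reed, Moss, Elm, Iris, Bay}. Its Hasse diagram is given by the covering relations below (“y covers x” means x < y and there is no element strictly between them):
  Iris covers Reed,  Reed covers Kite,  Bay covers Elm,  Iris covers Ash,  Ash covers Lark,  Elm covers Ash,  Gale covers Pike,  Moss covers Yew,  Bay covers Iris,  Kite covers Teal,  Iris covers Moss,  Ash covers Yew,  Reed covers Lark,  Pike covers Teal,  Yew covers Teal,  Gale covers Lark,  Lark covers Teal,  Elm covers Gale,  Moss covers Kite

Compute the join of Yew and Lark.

Common upper bounds of {Yew, Lark}: Ash, Bay, Elm, Iris.
The least among these is Ash.

Ash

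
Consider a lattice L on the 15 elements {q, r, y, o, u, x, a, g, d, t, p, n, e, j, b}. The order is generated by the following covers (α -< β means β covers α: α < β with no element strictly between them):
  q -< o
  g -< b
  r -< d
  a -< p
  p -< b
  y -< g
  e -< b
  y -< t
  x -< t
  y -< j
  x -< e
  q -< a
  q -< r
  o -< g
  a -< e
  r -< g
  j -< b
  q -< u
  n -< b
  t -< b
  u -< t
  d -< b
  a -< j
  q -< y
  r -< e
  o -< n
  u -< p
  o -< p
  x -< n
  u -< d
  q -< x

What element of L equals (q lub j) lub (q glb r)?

q ∨ j = j
q ∧ r = q
j ∨ q = j

j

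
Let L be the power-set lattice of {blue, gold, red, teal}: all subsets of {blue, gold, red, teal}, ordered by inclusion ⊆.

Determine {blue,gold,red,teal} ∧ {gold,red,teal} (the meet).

Under ⊆, meet is intersection: {blue,gold,red,teal} ∩ {gold,red,teal} = {gold,red,teal}.

{gold,red,teal}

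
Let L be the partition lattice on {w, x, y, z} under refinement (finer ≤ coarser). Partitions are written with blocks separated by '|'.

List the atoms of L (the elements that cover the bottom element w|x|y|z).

The atoms are exactly the elements that cover w|x|y|z: wx|y|z, wy|x|z, wz|x|y, w|xy|z, w|xz|y, w|x|yz.

wx|y|z, wy|x|z, wz|x|y, w|xy|z, w|xz|y, w|x|yz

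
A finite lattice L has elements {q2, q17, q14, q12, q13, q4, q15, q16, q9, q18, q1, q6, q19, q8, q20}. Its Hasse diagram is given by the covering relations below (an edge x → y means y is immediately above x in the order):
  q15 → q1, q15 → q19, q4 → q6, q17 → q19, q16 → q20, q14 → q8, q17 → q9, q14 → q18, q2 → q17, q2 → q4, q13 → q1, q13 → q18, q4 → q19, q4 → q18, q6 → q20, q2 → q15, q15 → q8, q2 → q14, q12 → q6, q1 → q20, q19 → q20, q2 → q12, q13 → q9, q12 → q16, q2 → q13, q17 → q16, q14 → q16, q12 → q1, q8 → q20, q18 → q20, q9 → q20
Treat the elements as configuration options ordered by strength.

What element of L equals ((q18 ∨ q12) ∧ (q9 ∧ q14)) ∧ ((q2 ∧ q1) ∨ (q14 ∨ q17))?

q18 ∨ q12 = q20
q9 ∧ q14 = q2
q20 ∧ q2 = q2
q2 ∧ q1 = q2
q14 ∨ q17 = q16
q2 ∨ q16 = q16
q2 ∧ q16 = q2

q2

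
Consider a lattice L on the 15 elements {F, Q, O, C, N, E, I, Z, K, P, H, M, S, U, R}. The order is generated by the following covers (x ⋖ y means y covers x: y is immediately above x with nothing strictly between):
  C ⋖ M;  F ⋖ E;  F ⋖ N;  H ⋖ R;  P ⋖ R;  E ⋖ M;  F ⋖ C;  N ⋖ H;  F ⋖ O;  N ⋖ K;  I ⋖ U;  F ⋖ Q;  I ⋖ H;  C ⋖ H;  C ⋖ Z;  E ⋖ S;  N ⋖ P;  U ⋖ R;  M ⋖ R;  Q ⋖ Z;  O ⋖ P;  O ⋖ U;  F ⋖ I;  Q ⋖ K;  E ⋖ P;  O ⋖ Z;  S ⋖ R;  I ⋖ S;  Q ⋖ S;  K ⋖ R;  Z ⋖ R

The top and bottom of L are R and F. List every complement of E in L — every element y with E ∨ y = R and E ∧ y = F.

H, K, U, Z

Need y with E ∨ y = R and E ∧ y = F.
Checking each element gives: H, K, U, Z.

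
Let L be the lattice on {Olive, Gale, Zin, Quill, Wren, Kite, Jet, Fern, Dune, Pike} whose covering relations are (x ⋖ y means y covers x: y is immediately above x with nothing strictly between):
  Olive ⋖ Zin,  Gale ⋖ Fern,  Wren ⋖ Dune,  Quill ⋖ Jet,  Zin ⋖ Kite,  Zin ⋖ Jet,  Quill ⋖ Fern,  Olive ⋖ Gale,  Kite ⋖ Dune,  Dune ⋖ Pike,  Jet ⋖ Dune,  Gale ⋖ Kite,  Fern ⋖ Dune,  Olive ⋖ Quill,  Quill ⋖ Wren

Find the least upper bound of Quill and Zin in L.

Jet

Common upper bounds of {Quill, Zin}: Dune, Jet, Pike.
The least among these is Jet.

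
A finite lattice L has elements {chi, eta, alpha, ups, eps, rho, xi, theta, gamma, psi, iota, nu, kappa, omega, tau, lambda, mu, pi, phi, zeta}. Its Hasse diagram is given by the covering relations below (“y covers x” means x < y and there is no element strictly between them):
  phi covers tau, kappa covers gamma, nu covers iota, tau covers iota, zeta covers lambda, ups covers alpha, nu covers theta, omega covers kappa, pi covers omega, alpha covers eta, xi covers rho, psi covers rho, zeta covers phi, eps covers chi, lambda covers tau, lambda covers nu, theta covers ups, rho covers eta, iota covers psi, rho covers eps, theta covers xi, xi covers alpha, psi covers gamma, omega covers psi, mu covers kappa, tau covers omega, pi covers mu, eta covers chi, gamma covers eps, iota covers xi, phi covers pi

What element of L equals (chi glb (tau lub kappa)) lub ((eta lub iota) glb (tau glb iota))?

tau ∨ kappa = tau
chi ∧ tau = chi
eta ∨ iota = iota
tau ∧ iota = iota
iota ∧ iota = iota
chi ∨ iota = iota

iota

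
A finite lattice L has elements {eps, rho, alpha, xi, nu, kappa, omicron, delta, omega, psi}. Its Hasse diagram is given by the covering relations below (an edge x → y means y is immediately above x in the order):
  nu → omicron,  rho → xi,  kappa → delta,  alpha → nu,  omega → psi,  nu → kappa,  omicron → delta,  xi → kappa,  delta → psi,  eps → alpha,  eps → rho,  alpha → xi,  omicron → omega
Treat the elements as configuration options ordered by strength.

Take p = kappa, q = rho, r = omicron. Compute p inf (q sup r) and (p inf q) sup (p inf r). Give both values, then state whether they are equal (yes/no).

kappa; kappa; yes

q sup r = delta, so p inf (q sup r) = kappa inf delta = kappa.
p inf q = rho and p inf r = nu, so (p inf q) sup (p inf r) = rho sup nu = kappa.
Equal: yes.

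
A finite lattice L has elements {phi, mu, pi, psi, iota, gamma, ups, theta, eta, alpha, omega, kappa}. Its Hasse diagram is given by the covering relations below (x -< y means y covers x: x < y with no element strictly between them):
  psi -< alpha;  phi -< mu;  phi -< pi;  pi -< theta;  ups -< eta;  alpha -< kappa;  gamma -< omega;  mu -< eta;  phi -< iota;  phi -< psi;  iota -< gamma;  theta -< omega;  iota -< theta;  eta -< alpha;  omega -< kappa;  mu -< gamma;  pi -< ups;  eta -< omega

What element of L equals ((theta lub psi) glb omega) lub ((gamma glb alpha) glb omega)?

omega

theta ∨ psi = kappa
kappa ∧ omega = omega
gamma ∧ alpha = mu
mu ∧ omega = mu
omega ∨ mu = omega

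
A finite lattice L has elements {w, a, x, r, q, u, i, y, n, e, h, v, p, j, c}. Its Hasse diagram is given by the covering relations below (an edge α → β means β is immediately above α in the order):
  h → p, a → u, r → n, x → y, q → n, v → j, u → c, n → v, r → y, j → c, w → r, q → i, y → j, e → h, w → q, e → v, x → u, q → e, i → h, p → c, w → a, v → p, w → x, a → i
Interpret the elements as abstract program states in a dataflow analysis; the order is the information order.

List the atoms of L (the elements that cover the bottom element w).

a, q, r, x

The atoms are exactly the elements that cover w: a, q, r, x.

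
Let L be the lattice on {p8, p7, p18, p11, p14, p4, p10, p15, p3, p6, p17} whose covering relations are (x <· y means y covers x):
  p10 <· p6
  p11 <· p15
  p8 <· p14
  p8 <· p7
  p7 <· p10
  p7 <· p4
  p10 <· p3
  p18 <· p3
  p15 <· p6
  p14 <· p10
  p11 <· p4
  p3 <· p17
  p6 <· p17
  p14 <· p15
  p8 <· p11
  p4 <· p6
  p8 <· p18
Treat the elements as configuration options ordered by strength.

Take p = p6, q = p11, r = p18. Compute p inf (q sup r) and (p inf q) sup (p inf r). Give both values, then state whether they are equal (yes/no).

p6; p11; no

q sup r = p17, so p inf (q sup r) = p6 inf p17 = p6.
p inf q = p11 and p inf r = p8, so (p inf q) sup (p inf r) = p11 sup p8 = p11.
Equal: no.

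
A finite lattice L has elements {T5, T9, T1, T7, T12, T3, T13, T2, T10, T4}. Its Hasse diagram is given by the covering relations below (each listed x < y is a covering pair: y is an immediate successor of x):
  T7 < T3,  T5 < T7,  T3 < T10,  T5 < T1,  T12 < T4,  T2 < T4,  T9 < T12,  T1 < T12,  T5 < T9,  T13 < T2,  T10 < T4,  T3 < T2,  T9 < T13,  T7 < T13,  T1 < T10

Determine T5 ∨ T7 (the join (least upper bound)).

Common upper bounds of {T5, T7}: T10, T13, T2, T3, T4, T7.
The least among these is T7.

T7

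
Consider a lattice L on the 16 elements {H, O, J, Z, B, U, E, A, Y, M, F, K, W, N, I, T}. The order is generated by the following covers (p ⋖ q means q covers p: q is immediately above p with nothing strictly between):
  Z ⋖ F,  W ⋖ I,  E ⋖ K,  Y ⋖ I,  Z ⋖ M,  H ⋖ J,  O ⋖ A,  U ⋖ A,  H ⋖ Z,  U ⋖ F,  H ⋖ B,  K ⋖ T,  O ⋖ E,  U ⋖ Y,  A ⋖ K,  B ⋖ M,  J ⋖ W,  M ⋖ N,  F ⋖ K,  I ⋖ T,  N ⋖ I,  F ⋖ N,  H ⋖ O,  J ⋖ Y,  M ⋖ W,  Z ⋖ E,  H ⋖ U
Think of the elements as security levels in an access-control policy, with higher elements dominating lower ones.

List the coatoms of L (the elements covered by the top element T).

I, K

The coatoms are exactly the elements covered by T: I, K.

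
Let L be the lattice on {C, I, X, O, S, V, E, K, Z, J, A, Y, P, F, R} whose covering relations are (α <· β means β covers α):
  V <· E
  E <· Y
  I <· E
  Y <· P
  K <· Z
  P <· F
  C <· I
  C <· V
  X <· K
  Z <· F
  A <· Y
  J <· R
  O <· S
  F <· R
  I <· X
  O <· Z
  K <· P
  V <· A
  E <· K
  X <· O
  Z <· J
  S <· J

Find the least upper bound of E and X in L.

Common upper bounds of {E, X}: F, J, K, P, R, Z.
The least among these is K.

K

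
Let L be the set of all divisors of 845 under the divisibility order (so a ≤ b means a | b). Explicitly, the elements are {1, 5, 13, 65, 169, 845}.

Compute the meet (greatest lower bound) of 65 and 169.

13

In the divisibility order, the meet is the greatest common divisor: gcd(65, 169) = 13.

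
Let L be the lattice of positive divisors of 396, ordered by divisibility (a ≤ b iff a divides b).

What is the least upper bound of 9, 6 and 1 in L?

18

In the divisibility order, the join is the least common multiple: lcm(9, 6, 1) = 18.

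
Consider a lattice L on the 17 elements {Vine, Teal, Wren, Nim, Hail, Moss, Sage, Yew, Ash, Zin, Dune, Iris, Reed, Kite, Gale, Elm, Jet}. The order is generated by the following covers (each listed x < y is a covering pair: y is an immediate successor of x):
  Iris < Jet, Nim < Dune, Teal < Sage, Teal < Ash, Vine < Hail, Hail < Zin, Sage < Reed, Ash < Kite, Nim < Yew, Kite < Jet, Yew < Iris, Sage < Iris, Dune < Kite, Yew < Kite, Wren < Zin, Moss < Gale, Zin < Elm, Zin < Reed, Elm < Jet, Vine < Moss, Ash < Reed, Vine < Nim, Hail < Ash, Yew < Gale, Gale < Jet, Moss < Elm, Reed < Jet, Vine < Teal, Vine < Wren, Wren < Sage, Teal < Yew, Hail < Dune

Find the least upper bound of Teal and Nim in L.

Yew

Common upper bounds of {Teal, Nim}: Gale, Iris, Jet, Kite, Yew.
The least among these is Yew.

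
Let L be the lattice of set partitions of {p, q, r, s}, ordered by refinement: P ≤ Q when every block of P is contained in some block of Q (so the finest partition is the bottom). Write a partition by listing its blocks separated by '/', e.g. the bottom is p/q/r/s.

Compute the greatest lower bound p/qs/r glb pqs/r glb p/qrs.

The meet (common refinement) of p/qs/r, pqs/r, p/qrs intersects blocks pairwise, giving p/qs/r.

p/qs/r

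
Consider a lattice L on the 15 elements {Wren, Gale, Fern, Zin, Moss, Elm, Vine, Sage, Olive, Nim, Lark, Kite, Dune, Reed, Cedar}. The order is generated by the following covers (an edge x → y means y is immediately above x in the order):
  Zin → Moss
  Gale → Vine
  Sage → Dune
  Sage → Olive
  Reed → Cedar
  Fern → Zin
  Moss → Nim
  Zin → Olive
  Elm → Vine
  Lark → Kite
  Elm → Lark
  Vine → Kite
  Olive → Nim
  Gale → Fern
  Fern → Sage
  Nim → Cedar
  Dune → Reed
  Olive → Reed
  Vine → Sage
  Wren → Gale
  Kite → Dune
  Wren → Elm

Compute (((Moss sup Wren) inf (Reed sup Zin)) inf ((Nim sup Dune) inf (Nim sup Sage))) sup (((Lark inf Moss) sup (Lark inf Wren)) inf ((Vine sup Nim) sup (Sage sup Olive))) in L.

Moss ∨ Wren = Moss
Reed ∨ Zin = Reed
Moss ∧ Reed = Zin
Nim ∨ Dune = Cedar
Nim ∨ Sage = Nim
Cedar ∧ Nim = Nim
Zin ∧ Nim = Zin
Lark ∧ Moss = Wren
Lark ∧ Wren = Wren
Wren ∨ Wren = Wren
Vine ∨ Nim = Nim
Sage ∨ Olive = Olive
Nim ∨ Olive = Nim
Wren ∧ Nim = Wren
Zin ∨ Wren = Zin

Zin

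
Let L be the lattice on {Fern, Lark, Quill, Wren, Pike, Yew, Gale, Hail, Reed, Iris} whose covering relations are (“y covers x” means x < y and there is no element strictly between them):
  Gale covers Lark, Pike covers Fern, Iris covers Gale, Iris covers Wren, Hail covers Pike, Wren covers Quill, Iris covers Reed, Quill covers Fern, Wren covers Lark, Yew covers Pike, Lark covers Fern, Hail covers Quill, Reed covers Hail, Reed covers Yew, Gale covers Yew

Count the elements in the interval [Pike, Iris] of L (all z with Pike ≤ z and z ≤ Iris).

The interval [Pike, Iris] = {Gale, Hail, Iris, Pike, Reed, Yew}, which has 6 elements.

6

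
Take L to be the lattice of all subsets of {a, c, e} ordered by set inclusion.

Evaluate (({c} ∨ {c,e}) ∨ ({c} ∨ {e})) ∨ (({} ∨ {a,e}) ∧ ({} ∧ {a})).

{c} ∨ {c,e} = {c,e}
{c} ∨ {e} = {c,e}
{c,e} ∨ {c,e} = {c,e}
{} ∨ {a,e} = {a,e}
{} ∧ {a} = {}
{a,e} ∧ {} = {}
{c,e} ∨ {} = {c,e}

{c,e}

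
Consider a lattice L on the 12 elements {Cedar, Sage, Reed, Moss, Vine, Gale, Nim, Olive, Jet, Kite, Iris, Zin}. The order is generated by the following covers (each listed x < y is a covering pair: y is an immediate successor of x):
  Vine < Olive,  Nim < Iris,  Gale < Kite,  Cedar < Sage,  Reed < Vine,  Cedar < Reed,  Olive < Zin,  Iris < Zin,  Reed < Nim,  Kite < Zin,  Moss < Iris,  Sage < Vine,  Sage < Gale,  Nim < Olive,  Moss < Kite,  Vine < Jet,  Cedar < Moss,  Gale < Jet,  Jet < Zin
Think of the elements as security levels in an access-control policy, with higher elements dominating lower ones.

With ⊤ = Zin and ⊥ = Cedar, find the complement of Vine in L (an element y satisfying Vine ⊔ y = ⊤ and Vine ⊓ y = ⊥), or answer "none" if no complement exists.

Need y with Vine ∨ y = Zin and Vine ∧ y = Cedar.
Checking each element gives: Moss.

Moss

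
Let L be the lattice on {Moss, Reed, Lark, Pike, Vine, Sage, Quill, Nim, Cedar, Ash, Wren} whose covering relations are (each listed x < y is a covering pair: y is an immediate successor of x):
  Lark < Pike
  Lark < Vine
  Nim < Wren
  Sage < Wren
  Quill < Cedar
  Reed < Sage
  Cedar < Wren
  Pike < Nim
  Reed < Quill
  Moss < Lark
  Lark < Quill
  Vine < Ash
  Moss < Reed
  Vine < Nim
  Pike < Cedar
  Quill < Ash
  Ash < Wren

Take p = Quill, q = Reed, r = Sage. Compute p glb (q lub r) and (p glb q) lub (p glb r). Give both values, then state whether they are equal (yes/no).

q lub r = Sage, so p glb (q lub r) = Quill glb Sage = Reed.
p glb q = Reed and p glb r = Reed, so (p glb q) lub (p glb r) = Reed lub Reed = Reed.
Equal: yes.

Reed; Reed; yes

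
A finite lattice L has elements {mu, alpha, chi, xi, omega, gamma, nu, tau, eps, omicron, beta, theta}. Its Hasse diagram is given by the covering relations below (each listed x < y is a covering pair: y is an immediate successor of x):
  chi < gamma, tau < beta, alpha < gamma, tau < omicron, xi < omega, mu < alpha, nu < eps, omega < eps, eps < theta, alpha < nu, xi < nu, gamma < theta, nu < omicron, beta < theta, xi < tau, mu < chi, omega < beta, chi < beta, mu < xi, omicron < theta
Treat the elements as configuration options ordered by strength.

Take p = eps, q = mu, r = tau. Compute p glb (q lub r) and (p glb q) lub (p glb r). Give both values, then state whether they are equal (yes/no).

q lub r = tau, so p glb (q lub r) = eps glb tau = xi.
p glb q = mu and p glb r = xi, so (p glb q) lub (p glb r) = mu lub xi = xi.
Equal: yes.

xi; xi; yes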